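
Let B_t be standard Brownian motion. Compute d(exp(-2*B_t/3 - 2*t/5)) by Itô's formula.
d(exp(-2*B_t/3 - 2*t/5)) = (-8*exp(-2*B_t/3 - 2*t/5)/45) dt + (-2*exp(-2*B_t/3 - 2*t/5)/3) dB_t

Itô's formula for f(t, x): d f(t, B_t) = (f_t + (1/2) f_xx) dt + f_x dB_t. Compute partials of f(t, x) = exp(-2*t/5 - 2*x/3):
  f_t(t,x)  = -2*exp(-2*t/5 - 2*x/3)/5
  f_x(t,x)  = -2*exp(-2*t/5 - 2*x/3)/3
  f_xx(t,x) = 4*exp(-2*t/5 - 2*x/3)/9
Assemble drift = f_t + (1/2) f_xx = -8*exp(-2*t/5 - 2*x/3)/45 and diffusion = f_x = -2*exp(-2*t/5 - 2*x/3)/3. Substituting x = B_t:
  d(exp(-2*B_t/3 - 2*t/5)) = (-8*exp(-2*B_t/3 - 2*t/5)/45) dt + (-2*exp(-2*B_t/3 - 2*t/5)/3) dB_t.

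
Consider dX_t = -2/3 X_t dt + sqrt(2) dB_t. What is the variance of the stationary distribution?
lim Var(X_t) = 3/2

The OU SDE dX = -theta X dt + sigma dB admits the integrating factor exp(theta t): d(exp(theta t) X_t) = sigma exp(theta t) dB_t. Integrating from 0 to t gives X_t = x_0 * exp(-theta t) + sigma * int_0^t exp(-theta (t-s)) dB_s for any initial x_0. The Itô integral has variance (by the Itô isometry) sigma^2 * int_0^t exp(-2 theta (t - s)) ds = sigma^2 * (1 - exp(-2 theta t)) / (2 theta), independent of x_0.
With theta = 2/3, sigma = sqrt(2):
  Var(X_t) = (sqrt(2))^2 * (1 - exp(-2*2/3 t)) / (2 * 2/3) = 3/2 - 3*exp(-4*t/3)/2.
As t -> infinity, exp(-2*2/3 t) -> 0, so the stationary variance is sigma^2 / (2 theta) = 3/2.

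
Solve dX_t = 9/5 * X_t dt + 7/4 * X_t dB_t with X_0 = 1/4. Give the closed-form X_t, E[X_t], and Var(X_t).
X_t = 1/4 * exp((43/160) t + (7/4) B_t); E[X_t] = exp(9*t/5)/4; Var(X_t) = (exp(49*t/16) - 1)*exp(18*t/5)/16

For GBM dX = mu X dt + sigma X dB with X_0 = x_0, apply Itô to Y = log X: dY = (mu - sigma^2/2) dt + sigma dB, so Y_t = log(x_0) + (mu - sigma^2/2) t + sigma B_t and hence X_t = x_0 * exp((mu - sigma^2/2) t + sigma B_t).
With mu = 9/5, sigma = 7/4, x_0 = 1/4, this gives:
  X_t = 1/4 * exp((43/160) * t + (7/4) * B_t).
Since sigma*B_t ~ Normal(0, sigma^2 t), E[exp(sigma*B_t)] = exp(sigma^2 t / 2); so E[X_t] = x_0 * exp((mu - sigma^2/2) t) * exp(sigma^2 t / 2) = x_0 * exp(mu t) = exp(9*t/5)/4.
Var(X_t) = E[X_t^2] - (E[X_t])^2 = x_0^2 * exp(2 mu t) * (exp(sigma^2 t) - 1) = (exp(49*t/16) - 1)*exp(18*t/5)/16.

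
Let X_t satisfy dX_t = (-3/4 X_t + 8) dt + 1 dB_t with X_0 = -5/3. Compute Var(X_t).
Var(X_t) = 2/3 - 2*exp(-3*t/2)/3

The variance V(t) = Var(X_t) satisfies V'(t) = 2 a V(t) + c^2 with V(0) = 0 (drift coefficient is linear in X, diffusion is constant). With a = -3/4, c = 1, the solution is
  V(t) = (c^2 / (2 a)) * (exp(2 a t) - 1)
       = (1^2 / (2*(-3/4))) * (exp((-3/2) t) - 1)
       = 2/3 - 2*exp(-3*t/2)/3.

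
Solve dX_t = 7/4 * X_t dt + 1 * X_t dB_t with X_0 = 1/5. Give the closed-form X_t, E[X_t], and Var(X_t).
X_t = 1/5 * exp((5/4) t + (1) B_t); E[X_t] = exp(7*t/4)/5; Var(X_t) = (exp(t) - 1)*exp(7*t/2)/25

For GBM dX = mu X dt + sigma X dB with X_0 = x_0, apply Itô to Y = log X: dY = (mu - sigma^2/2) dt + sigma dB, so Y_t = log(x_0) + (mu - sigma^2/2) t + sigma B_t and hence X_t = x_0 * exp((mu - sigma^2/2) t + sigma B_t).
With mu = 7/4, sigma = 1, x_0 = 1/5, this gives:
  X_t = 1/5 * exp((5/4) * t + (1) * B_t).
Since sigma*B_t ~ Normal(0, sigma^2 t), E[exp(sigma*B_t)] = exp(sigma^2 t / 2); so E[X_t] = x_0 * exp((mu - sigma^2/2) t) * exp(sigma^2 t / 2) = x_0 * exp(mu t) = exp(7*t/4)/5.
Var(X_t) = E[X_t^2] - (E[X_t])^2 = x_0^2 * exp(2 mu t) * (exp(sigma^2 t) - 1) = (exp(t) - 1)*exp(7*t/2)/25.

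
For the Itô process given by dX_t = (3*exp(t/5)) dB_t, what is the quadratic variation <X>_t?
<X>_t = 45*exp(2*t/5)/2 - 45/2

For an Itô process dX_t = a(t) dt + b(t) dB_t, the quadratic variation is <X>_t = int_0^t b(s)^2 ds (the drift term does not contribute). Here b(s) = 3*exp(s/5), so
  b(s)^2 = 9*exp(2*s/5).
Integrating from 0 to t:
  <X>_t = int_0^t (9*exp(2*s/5)) ds = 45*exp(2*t/5)/2 - 45/2.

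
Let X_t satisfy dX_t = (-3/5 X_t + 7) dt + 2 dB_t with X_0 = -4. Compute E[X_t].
E[X_t] = 35/3 - 47*exp(-3*t/5)/3

Taking expectations and using E[dB_t] = 0, the mean m(t) = E[X_t] satisfies the ODE m'(t) = a m(t) + b with m(0) = x_0. With a = -3/5, b = 7, x_0 = -4, the solution is
  m(t) = x_0 * exp(a t) + (b/a) * (exp(a t) - 1)
       = (-4) * exp((-3/5) t) + (7/(-3/5)) * (exp((-3/5) t) - 1)
       = 35/3 - 47*exp(-3*t/5)/3.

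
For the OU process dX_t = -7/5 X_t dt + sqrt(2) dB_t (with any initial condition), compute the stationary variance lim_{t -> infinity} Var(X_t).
lim Var(X_t) = 5/7

The OU SDE dX = -theta X dt + sigma dB admits the integrating factor exp(theta t): d(exp(theta t) X_t) = sigma exp(theta t) dB_t. Integrating from 0 to t gives X_t = x_0 * exp(-theta t) + sigma * int_0^t exp(-theta (t-s)) dB_s for any initial x_0. The Itô integral has variance (by the Itô isometry) sigma^2 * int_0^t exp(-2 theta (t - s)) ds = sigma^2 * (1 - exp(-2 theta t)) / (2 theta), independent of x_0.
With theta = 7/5, sigma = sqrt(2):
  Var(X_t) = (sqrt(2))^2 * (1 - exp(-2*7/5 t)) / (2 * 7/5) = 5/7 - 5*exp(-14*t/5)/7.
As t -> infinity, exp(-2*7/5 t) -> 0, so the stationary variance is sigma^2 / (2 theta) = 5/7.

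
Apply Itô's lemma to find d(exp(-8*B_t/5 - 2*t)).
d(exp(-8*B_t/5 - 2*t)) = (-18*exp(-8*B_t/5 - 2*t)/25) dt + (-8*exp(-8*B_t/5 - 2*t)/5) dB_t

Itô's formula for f(t, x): d f(t, B_t) = (f_t + (1/2) f_xx) dt + f_x dB_t. Compute partials of f(t, x) = exp(-2*t - 8*x/5):
  f_t(t,x)  = -2*exp(-2*t - 8*x/5)
  f_x(t,x)  = -8*exp(-2*t - 8*x/5)/5
  f_xx(t,x) = 64*exp(-2*t - 8*x/5)/25
Assemble drift = f_t + (1/2) f_xx = -18*exp(-2*t - 8*x/5)/25 and diffusion = f_x = -8*exp(-2*t - 8*x/5)/5. Substituting x = B_t:
  d(exp(-8*B_t/5 - 2*t)) = (-18*exp(-8*B_t/5 - 2*t)/25) dt + (-8*exp(-8*B_t/5 - 2*t)/5) dB_t.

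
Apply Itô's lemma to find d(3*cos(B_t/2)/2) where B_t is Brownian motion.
d(3*cos(B_t/2)/2) = (-3*cos(B_t/2)/16) dt + (-3*sin(B_t/2)/4) dB_t

Itô's formula for f(B_t) gives d f(B_t) = f'(B_t) dB_t + (1/2) f''(B_t) dt. Compute derivatives of f(x) = 3*cos(x/2)/2:
  f'(x)  = -3*sin(x/2)/4
  f''(x) = -3*cos(x/2)/8
Substitute x = B_t and multiply the f'' term by 1/2:
  drift     = (1/2) * (-3*cos(x/2)/8) evaluated at B_t = -3*cos(B_t/2)/16
  diffusion = (-3*sin(x/2)/4) evaluated at B_t = -3*sin(B_t/2)/4
Therefore d(3*cos(B_t/2)/2) = (-3*cos(B_t/2)/16) dt + (-3*sin(B_t/2)/4) dB_t.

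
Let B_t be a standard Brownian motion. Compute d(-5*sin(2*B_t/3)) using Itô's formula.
d(-5*sin(2*B_t/3)) = (10*sin(2*B_t/3)/9) dt + (-10*cos(2*B_t/3)/3) dB_t

Itô's formula for f(B_t) gives d f(B_t) = f'(B_t) dB_t + (1/2) f''(B_t) dt. Compute derivatives of f(x) = -5*sin(2*x/3):
  f'(x)  = -10*cos(2*x/3)/3
  f''(x) = 20*sin(2*x/3)/9
Substitute x = B_t and multiply the f'' term by 1/2:
  drift     = (1/2) * (20*sin(2*x/3)/9) evaluated at B_t = 10*sin(2*B_t/3)/9
  diffusion = (-10*cos(2*x/3)/3) evaluated at B_t = -10*cos(2*B_t/3)/3
Therefore d(-5*sin(2*B_t/3)) = (10*sin(2*B_t/3)/9) dt + (-10*cos(2*B_t/3)/3) dB_t.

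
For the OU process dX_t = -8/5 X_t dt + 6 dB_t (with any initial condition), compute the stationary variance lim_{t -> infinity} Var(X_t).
lim Var(X_t) = 45/4

The OU SDE dX = -theta X dt + sigma dB admits the integrating factor exp(theta t): d(exp(theta t) X_t) = sigma exp(theta t) dB_t. Integrating from 0 to t gives X_t = x_0 * exp(-theta t) + sigma * int_0^t exp(-theta (t-s)) dB_s for any initial x_0. The Itô integral has variance (by the Itô isometry) sigma^2 * int_0^t exp(-2 theta (t - s)) ds = sigma^2 * (1 - exp(-2 theta t)) / (2 theta), independent of x_0.
With theta = 8/5, sigma = 6:
  Var(X_t) = (6)^2 * (1 - exp(-2*8/5 t)) / (2 * 8/5) = 45/4 - 45*exp(-16*t/5)/4.
As t -> infinity, exp(-2*8/5 t) -> 0, so the stationary variance is sigma^2 / (2 theta) = 45/4.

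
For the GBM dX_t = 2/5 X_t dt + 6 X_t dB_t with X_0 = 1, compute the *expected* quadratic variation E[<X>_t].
E[<X>_t] = 45*exp(184*t/5)/46 - 45/46

<X>_t = int_0^t (6 * X_s)^2 ds. Taking expectation inside the integral: E[<X>_t] = 6^2 * int_0^t E[X_s^2] ds. For GBM, E[X_s^2] = x_0^2 * exp((2 mu + sigma^2) s). Integrating:
  E[<X>_t] = 6^2 * 1^2 * (exp((2*(2/5) + 6^2) t) - 1) / (2*(2/5) + 6^2)
           = 6^2 * 1^2 * (exp((184/5) t) - 1) / (184/5) = 45*exp(184*t/5)/46 - 45/46.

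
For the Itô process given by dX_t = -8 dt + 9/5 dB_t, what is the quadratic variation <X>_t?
<X>_t = 81*t/25

For an Itô process dX_t = a(t) dt + b(t) dB_t, the quadratic variation is <X>_t = int_0^t b(s)^2 ds (the drift term does not contribute). Here b(s) = 9/5, so
  b(s)^2 = 81/25.
Integrating from 0 to t:
  <X>_t = int_0^t (81/25) ds = 81*t/25.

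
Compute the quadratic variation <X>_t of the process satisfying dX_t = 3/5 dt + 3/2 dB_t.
<X>_t = 9*t/4

For an Itô process dX_t = a(t) dt + b(t) dB_t, the quadratic variation is <X>_t = int_0^t b(s)^2 ds (the drift term does not contribute). Here b(s) = 3/2, so
  b(s)^2 = 9/4.
Integrating from 0 to t:
  <X>_t = int_0^t (9/4) ds = 9*t/4.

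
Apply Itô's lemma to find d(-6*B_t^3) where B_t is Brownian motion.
d(-6*B_t^3) = (-18*B_t) dt + (-18*B_t^2) dB_t

Itô's formula for f(B_t) gives d f(B_t) = f'(B_t) dB_t + (1/2) f''(B_t) dt. Compute derivatives of f(x) = -6*x^3:
  f'(x)  = -18*x^2
  f''(x) = -36*x
Substitute x = B_t and multiply the f'' term by 1/2:
  drift     = (1/2) * (-36*x) evaluated at B_t = -18*B_t
  diffusion = (-18*x^2) evaluated at B_t = -18*B_t^2
Therefore d(-6*B_t^3) = (-18*B_t) dt + (-18*B_t^2) dB_t.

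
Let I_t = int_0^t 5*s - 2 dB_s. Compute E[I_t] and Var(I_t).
E[I_t] = 0; Var(I_t) = t*(25*t^2 - 30*t + 12)/3

The Itô integral of a deterministic integrand f(s) has mean 0 because each increment f(s) * (B_{s+ds} - B_s) has mean 0. By the Itô isometry:
  Var( int_0^t f(s) dB_s ) = E[ (int_0^t f(s) dB_s)^2 ] = int_0^t f(s)^2 ds.
Here f(s) = 5*s - 2, so f(s)^2 = (5*s - 2)^2. Integrate:
  int_0^t ((5*s - 2)^2) ds = t*(25*t^2 - 30*t + 12)/3.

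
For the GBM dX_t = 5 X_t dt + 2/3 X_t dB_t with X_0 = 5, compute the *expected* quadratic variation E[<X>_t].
E[<X>_t] = 50*exp(94*t/9)/47 - 50/47

<X>_t = int_0^t ((2/3) * X_s)^2 ds. Taking expectation inside the integral: E[<X>_t] = (2/3)^2 * int_0^t E[X_s^2] ds. For GBM, E[X_s^2] = x_0^2 * exp((2 mu + sigma^2) s). Integrating:
  E[<X>_t] = (2/3)^2 * 5^2 * (exp((2*5 + (2/3)^2) t) - 1) / (2*5 + (2/3)^2)
           = (2/3)^2 * 5^2 * (exp((94/9) t) - 1) / (94/9) = 50*exp(94*t/9)/47 - 50/47.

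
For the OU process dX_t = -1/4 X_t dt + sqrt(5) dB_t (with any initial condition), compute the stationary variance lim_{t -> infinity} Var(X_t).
lim Var(X_t) = 10

The OU SDE dX = -theta X dt + sigma dB admits the integrating factor exp(theta t): d(exp(theta t) X_t) = sigma exp(theta t) dB_t. Integrating from 0 to t gives X_t = x_0 * exp(-theta t) + sigma * int_0^t exp(-theta (t-s)) dB_s for any initial x_0. The Itô integral has variance (by the Itô isometry) sigma^2 * int_0^t exp(-2 theta (t - s)) ds = sigma^2 * (1 - exp(-2 theta t)) / (2 theta), independent of x_0.
With theta = 1/4, sigma = sqrt(5):
  Var(X_t) = (sqrt(5))^2 * (1 - exp(-2*1/4 t)) / (2 * 1/4) = 10 - 10*exp(-t/2).
As t -> infinity, exp(-2*1/4 t) -> 0, so the stationary variance is sigma^2 / (2 theta) = 10.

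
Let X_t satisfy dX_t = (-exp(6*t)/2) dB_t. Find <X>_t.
<X>_t = exp(12*t)/48 - 1/48

For an Itô process dX_t = a(t) dt + b(t) dB_t, the quadratic variation is <X>_t = int_0^t b(s)^2 ds (the drift term does not contribute). Here b(s) = -exp(6*s)/2, so
  b(s)^2 = exp(12*s)/4.
Integrating from 0 to t:
  <X>_t = int_0^t (exp(12*s)/4) ds = exp(12*t)/48 - 1/48.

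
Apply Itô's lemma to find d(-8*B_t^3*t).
d(-8*B_t^3*t) = (8*B_t*(-B_t^2 - 3*t)) dt + (-24*B_t^2*t) dB_t

Itô's formula for f(t, x): d f(t, B_t) = (f_t + (1/2) f_xx) dt + f_x dB_t. Compute partials of f(t, x) = -8*t*x^3:
  f_t(t,x)  = -8*x^3
  f_x(t,x)  = -24*t*x^2
  f_xx(t,x) = -48*t*x
Assemble drift = f_t + (1/2) f_xx = 8*x*(-3*t - x^2) and diffusion = f_x = -24*t*x^2. Substituting x = B_t:
  d(-8*B_t^3*t) = (8*B_t*(-B_t^2 - 3*t)) dt + (-24*B_t^2*t) dB_t.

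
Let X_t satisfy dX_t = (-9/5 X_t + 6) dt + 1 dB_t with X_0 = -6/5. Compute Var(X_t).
Var(X_t) = 5/18 - 5*exp(-18*t/5)/18

The variance V(t) = Var(X_t) satisfies V'(t) = 2 a V(t) + c^2 with V(0) = 0 (drift coefficient is linear in X, diffusion is constant). With a = -9/5, c = 1, the solution is
  V(t) = (c^2 / (2 a)) * (exp(2 a t) - 1)
       = (1^2 / (2*(-9/5))) * (exp((-18/5) t) - 1)
       = 5/18 - 5*exp(-18*t/5)/18.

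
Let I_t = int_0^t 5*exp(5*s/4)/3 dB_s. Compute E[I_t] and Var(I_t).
E[I_t] = 0; Var(I_t) = 10*exp(5*t/2)/9 - 10/9

The Itô integral of a deterministic integrand f(s) has mean 0 because each increment f(s) * (B_{s+ds} - B_s) has mean 0. By the Itô isometry:
  Var( int_0^t f(s) dB_s ) = E[ (int_0^t f(s) dB_s)^2 ] = int_0^t f(s)^2 ds.
Here f(s) = 5*exp(5*s/4)/3, so f(s)^2 = 25*exp(5*s/2)/9. Integrate:
  int_0^t (25*exp(5*s/2)/9) ds = 10*exp(5*t/2)/9 - 10/9.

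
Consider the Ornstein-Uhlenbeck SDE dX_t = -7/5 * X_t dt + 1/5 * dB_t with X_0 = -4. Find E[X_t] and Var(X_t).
E[X_t] = -4*exp(-7*t/5); Var(X_t) = 1/70 - exp(-14*t/5)/70

The OU SDE dX = -theta X dt + sigma dB admits the integrating factor exp(theta t): d(exp(theta t) X_t) = sigma exp(theta t) dB_t. Integrating from 0 to t:
  X_t = x_0 * exp(-theta t) + sigma * int_0^t exp(-theta (t-s)) dB_s.
The Itô integral has mean 0 and (by the Itô isometry) variance sigma^2 * int_0^t exp(-2 theta (t - s)) ds = sigma^2 * (1 - exp(-2 theta t)) / (2 theta).
With theta = 7/5, sigma = 1/5, x_0 = -4:
  E[X_t] = -4 * exp(-7/5 t) = -4*exp(-7*t/5)
  Var(X_t) = (1/5)^2 * (1 - exp(-2*7/5 t)) / (2 * 7/5) = 1/70 - exp(-14*t/5)/70.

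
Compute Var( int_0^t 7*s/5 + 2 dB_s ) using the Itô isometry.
Var = t*(49*t^2 + 210*t + 300)/75

The Itô integral of a deterministic integrand f(s) has mean 0 because each increment f(s) * (B_{s+ds} - B_s) has mean 0. By the Itô isometry:
  Var( int_0^t f(s) dB_s ) = E[ (int_0^t f(s) dB_s)^2 ] = int_0^t f(s)^2 ds.
Here f(s) = 7*s/5 + 2, so f(s)^2 = (7*s + 10)^2/25. Integrate:
  int_0^t ((7*s + 10)^2/25) ds = t*(49*t^2 + 210*t + 300)/75.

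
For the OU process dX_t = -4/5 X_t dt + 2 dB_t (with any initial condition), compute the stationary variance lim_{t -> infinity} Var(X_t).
lim Var(X_t) = 5/2

The OU SDE dX = -theta X dt + sigma dB admits the integrating factor exp(theta t): d(exp(theta t) X_t) = sigma exp(theta t) dB_t. Integrating from 0 to t gives X_t = x_0 * exp(-theta t) + sigma * int_0^t exp(-theta (t-s)) dB_s for any initial x_0. The Itô integral has variance (by the Itô isometry) sigma^2 * int_0^t exp(-2 theta (t - s)) ds = sigma^2 * (1 - exp(-2 theta t)) / (2 theta), independent of x_0.
With theta = 4/5, sigma = 2:
  Var(X_t) = (2)^2 * (1 - exp(-2*4/5 t)) / (2 * 4/5) = 5/2 - 5*exp(-8*t/5)/2.
As t -> infinity, exp(-2*4/5 t) -> 0, so the stationary variance is sigma^2 / (2 theta) = 5/2.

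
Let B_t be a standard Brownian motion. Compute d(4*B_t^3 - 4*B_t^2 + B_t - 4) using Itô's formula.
d(4*B_t^3 - 4*B_t^2 + B_t - 4) = (12*B_t - 4) dt + (12*B_t^2 - 8*B_t + 1) dB_t

Itô's formula for f(B_t) gives d f(B_t) = f'(B_t) dB_t + (1/2) f''(B_t) dt. Compute derivatives of f(x) = 4*x^3 - 4*x^2 + x - 4:
  f'(x)  = 12*x^2 - 8*x + 1
  f''(x) = 24*x - 8
Substitute x = B_t and multiply the f'' term by 1/2:
  drift     = (1/2) * (24*x - 8) evaluated at B_t = 12*B_t - 4
  diffusion = (12*x^2 - 8*x + 1) evaluated at B_t = 12*B_t^2 - 8*B_t + 1
Therefore d(4*B_t^3 - 4*B_t^2 + B_t - 4) = (12*B_t - 4) dt + (12*B_t^2 - 8*B_t + 1) dB_t.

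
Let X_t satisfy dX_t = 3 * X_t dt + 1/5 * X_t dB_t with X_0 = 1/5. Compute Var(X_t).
Var(X_t) = (exp(t/25) - 1)*exp(6*t)/25

For GBM dX = mu X dt + sigma X dB with X_0 = x_0, apply Itô to Y = log X: dY = (mu - sigma^2/2) dt + sigma dB, so Y_t = log(x_0) + (mu - sigma^2/2) t + sigma B_t and hence X_t = x_0 * exp((mu - sigma^2/2) t + sigma B_t).
With mu = 3, sigma = 1/5, x_0 = 1/5, this gives:
  X_t = 1/5 * exp((149/50) * t + (1/5) * B_t).
Since sigma*B_t ~ Normal(0, sigma^2 t), E[exp(sigma*B_t)] = exp(sigma^2 t / 2); so E[X_t] = x_0 * exp((mu - sigma^2/2) t) * exp(sigma^2 t / 2) = x_0 * exp(mu t) = exp(3*t)/5.
Var(X_t) = E[X_t^2] - (E[X_t])^2 = x_0^2 * exp(2 mu t) * (exp(sigma^2 t) - 1) = (exp(t/25) - 1)*exp(6*t)/25.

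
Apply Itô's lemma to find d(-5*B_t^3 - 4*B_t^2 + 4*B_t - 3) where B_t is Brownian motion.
d(-5*B_t^3 - 4*B_t^2 + 4*B_t - 3) = (-15*B_t - 4) dt + (-15*B_t^2 - 8*B_t + 4) dB_t

Itô's formula for f(B_t) gives d f(B_t) = f'(B_t) dB_t + (1/2) f''(B_t) dt. Compute derivatives of f(x) = -5*x^3 - 4*x^2 + 4*x - 3:
  f'(x)  = -15*x^2 - 8*x + 4
  f''(x) = -30*x - 8
Substitute x = B_t and multiply the f'' term by 1/2:
  drift     = (1/2) * (-30*x - 8) evaluated at B_t = -15*B_t - 4
  diffusion = (-15*x^2 - 8*x + 4) evaluated at B_t = -15*B_t^2 - 8*B_t + 4
Therefore d(-5*B_t^3 - 4*B_t^2 + 4*B_t - 3) = (-15*B_t - 4) dt + (-15*B_t^2 - 8*B_t + 4) dB_t.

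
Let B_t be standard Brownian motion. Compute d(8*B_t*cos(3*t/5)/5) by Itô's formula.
d(8*B_t*cos(3*t/5)/5) = (-24*B_t*sin(3*t/5)/25) dt + (8*cos(3*t/5)/5) dB_t

Itô's formula for f(t, x): d f(t, B_t) = (f_t + (1/2) f_xx) dt + f_x dB_t. Compute partials of f(t, x) = 8*x*cos(3*t/5)/5:
  f_t(t,x)  = -24*x*sin(3*t/5)/25
  f_x(t,x)  = 8*cos(3*t/5)/5
  f_xx(t,x) = 0
Assemble drift = f_t + (1/2) f_xx = -24*x*sin(3*t/5)/25 and diffusion = f_x = 8*cos(3*t/5)/5. Substituting x = B_t:
  d(8*B_t*cos(3*t/5)/5) = (-24*B_t*sin(3*t/5)/25) dt + (8*cos(3*t/5)/5) dB_t.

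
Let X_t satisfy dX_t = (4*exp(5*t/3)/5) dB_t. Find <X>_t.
<X>_t = 24*exp(10*t/3)/125 - 24/125

For an Itô process dX_t = a(t) dt + b(t) dB_t, the quadratic variation is <X>_t = int_0^t b(s)^2 ds (the drift term does not contribute). Here b(s) = 4*exp(5*s/3)/5, so
  b(s)^2 = 16*exp(10*s/3)/25.
Integrating from 0 to t:
  <X>_t = int_0^t (16*exp(10*s/3)/25) ds = 24*exp(10*t/3)/125 - 24/125.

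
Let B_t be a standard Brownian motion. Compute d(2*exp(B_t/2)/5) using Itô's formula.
d(2*exp(B_t/2)/5) = (exp(B_t/2)/20) dt + (exp(B_t/2)/5) dB_t

Itô's formula for f(B_t) gives d f(B_t) = f'(B_t) dB_t + (1/2) f''(B_t) dt. Compute derivatives of f(x) = 2*exp(x/2)/5:
  f'(x)  = exp(x/2)/5
  f''(x) = exp(x/2)/10
Substitute x = B_t and multiply the f'' term by 1/2:
  drift     = (1/2) * (exp(x/2)/10) evaluated at B_t = exp(B_t/2)/20
  diffusion = (exp(x/2)/5) evaluated at B_t = exp(B_t/2)/5
Therefore d(2*exp(B_t/2)/5) = (exp(B_t/2)/20) dt + (exp(B_t/2)/5) dB_t.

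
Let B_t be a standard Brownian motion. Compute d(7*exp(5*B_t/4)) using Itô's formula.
d(7*exp(5*B_t/4)) = (175*exp(5*B_t/4)/32) dt + (35*exp(5*B_t/4)/4) dB_t

Itô's formula for f(B_t) gives d f(B_t) = f'(B_t) dB_t + (1/2) f''(B_t) dt. Compute derivatives of f(x) = 7*exp(5*x/4):
  f'(x)  = 35*exp(5*x/4)/4
  f''(x) = 175*exp(5*x/4)/16
Substitute x = B_t and multiply the f'' term by 1/2:
  drift     = (1/2) * (175*exp(5*x/4)/16) evaluated at B_t = 175*exp(5*B_t/4)/32
  diffusion = (35*exp(5*x/4)/4) evaluated at B_t = 35*exp(5*B_t/4)/4
Therefore d(7*exp(5*B_t/4)) = (175*exp(5*B_t/4)/32) dt + (35*exp(5*B_t/4)/4) dB_t.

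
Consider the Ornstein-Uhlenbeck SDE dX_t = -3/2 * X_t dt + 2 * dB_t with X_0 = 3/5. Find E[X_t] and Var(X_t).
E[X_t] = 3*exp(-3*t/2)/5; Var(X_t) = 4/3 - 4*exp(-3*t)/3

The OU SDE dX = -theta X dt + sigma dB admits the integrating factor exp(theta t): d(exp(theta t) X_t) = sigma exp(theta t) dB_t. Integrating from 0 to t:
  X_t = x_0 * exp(-theta t) + sigma * int_0^t exp(-theta (t-s)) dB_s.
The Itô integral has mean 0 and (by the Itô isometry) variance sigma^2 * int_0^t exp(-2 theta (t - s)) ds = sigma^2 * (1 - exp(-2 theta t)) / (2 theta).
With theta = 3/2, sigma = 2, x_0 = 3/5:
  E[X_t] = 3/5 * exp(-3/2 t) = 3*exp(-3*t/2)/5
  Var(X_t) = (2)^2 * (1 - exp(-2*3/2 t)) / (2 * 3/2) = 4/3 - 4*exp(-3*t)/3.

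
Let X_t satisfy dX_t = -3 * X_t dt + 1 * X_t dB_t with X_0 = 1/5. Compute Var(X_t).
Var(X_t) = (exp(t) - 1)*exp(-6*t)/25

For GBM dX = mu X dt + sigma X dB with X_0 = x_0, apply Itô to Y = log X: dY = (mu - sigma^2/2) dt + sigma dB, so Y_t = log(x_0) + (mu - sigma^2/2) t + sigma B_t and hence X_t = x_0 * exp((mu - sigma^2/2) t + sigma B_t).
With mu = -3, sigma = 1, x_0 = 1/5, this gives:
  X_t = 1/5 * exp((-7/2) * t + (1) * B_t).
Since sigma*B_t ~ Normal(0, sigma^2 t), E[exp(sigma*B_t)] = exp(sigma^2 t / 2); so E[X_t] = x_0 * exp((mu - sigma^2/2) t) * exp(sigma^2 t / 2) = x_0 * exp(mu t) = exp(-3*t)/5.
Var(X_t) = E[X_t^2] - (E[X_t])^2 = x_0^2 * exp(2 mu t) * (exp(sigma^2 t) - 1) = (exp(t) - 1)*exp(-6*t)/25.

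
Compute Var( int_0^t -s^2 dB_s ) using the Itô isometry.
Var = t^5/5

The Itô integral of a deterministic integrand f(s) has mean 0 because each increment f(s) * (B_{s+ds} - B_s) has mean 0. By the Itô isometry:
  Var( int_0^t f(s) dB_s ) = E[ (int_0^t f(s) dB_s)^2 ] = int_0^t f(s)^2 ds.
Here f(s) = -s^2, so f(s)^2 = s^4. Integrate:
  int_0^t (s^4) ds = t^5/5.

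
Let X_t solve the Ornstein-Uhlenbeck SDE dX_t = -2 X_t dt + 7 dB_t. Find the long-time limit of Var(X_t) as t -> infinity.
lim Var(X_t) = 49/4

The OU SDE dX = -theta X dt + sigma dB admits the integrating factor exp(theta t): d(exp(theta t) X_t) = sigma exp(theta t) dB_t. Integrating from 0 to t gives X_t = x_0 * exp(-theta t) + sigma * int_0^t exp(-theta (t-s)) dB_s for any initial x_0. The Itô integral has variance (by the Itô isometry) sigma^2 * int_0^t exp(-2 theta (t - s)) ds = sigma^2 * (1 - exp(-2 theta t)) / (2 theta), independent of x_0.
With theta = 2, sigma = 7:
  Var(X_t) = (7)^2 * (1 - exp(-2*2 t)) / (2 * 2) = 49/4 - 49*exp(-4*t)/4.
As t -> infinity, exp(-2*2 t) -> 0, so the stationary variance is sigma^2 / (2 theta) = 49/4.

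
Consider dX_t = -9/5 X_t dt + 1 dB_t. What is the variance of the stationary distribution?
lim Var(X_t) = 5/18

The OU SDE dX = -theta X dt + sigma dB admits the integrating factor exp(theta t): d(exp(theta t) X_t) = sigma exp(theta t) dB_t. Integrating from 0 to t gives X_t = x_0 * exp(-theta t) + sigma * int_0^t exp(-theta (t-s)) dB_s for any initial x_0. The Itô integral has variance (by the Itô isometry) sigma^2 * int_0^t exp(-2 theta (t - s)) ds = sigma^2 * (1 - exp(-2 theta t)) / (2 theta), independent of x_0.
With theta = 9/5, sigma = 1:
  Var(X_t) = (1)^2 * (1 - exp(-2*9/5 t)) / (2 * 9/5) = 5/18 - 5*exp(-18*t/5)/18.
As t -> infinity, exp(-2*9/5 t) -> 0, so the stationary variance is sigma^2 / (2 theta) = 5/18.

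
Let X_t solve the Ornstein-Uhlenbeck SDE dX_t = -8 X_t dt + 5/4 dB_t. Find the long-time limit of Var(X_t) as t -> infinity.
lim Var(X_t) = 25/256

The OU SDE dX = -theta X dt + sigma dB admits the integrating factor exp(theta t): d(exp(theta t) X_t) = sigma exp(theta t) dB_t. Integrating from 0 to t gives X_t = x_0 * exp(-theta t) + sigma * int_0^t exp(-theta (t-s)) dB_s for any initial x_0. The Itô integral has variance (by the Itô isometry) sigma^2 * int_0^t exp(-2 theta (t - s)) ds = sigma^2 * (1 - exp(-2 theta t)) / (2 theta), independent of x_0.
With theta = 8, sigma = 5/4:
  Var(X_t) = (5/4)^2 * (1 - exp(-2*8 t)) / (2 * 8) = 25/256 - 25*exp(-16*t)/256.
As t -> infinity, exp(-2*8 t) -> 0, so the stationary variance is sigma^2 / (2 theta) = 25/256.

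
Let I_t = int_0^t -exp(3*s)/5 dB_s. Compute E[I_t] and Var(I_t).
E[I_t] = 0; Var(I_t) = exp(6*t)/150 - 1/150

The Itô integral of a deterministic integrand f(s) has mean 0 because each increment f(s) * (B_{s+ds} - B_s) has mean 0. By the Itô isometry:
  Var( int_0^t f(s) dB_s ) = E[ (int_0^t f(s) dB_s)^2 ] = int_0^t f(s)^2 ds.
Here f(s) = -exp(3*s)/5, so f(s)^2 = exp(6*s)/25. Integrate:
  int_0^t (exp(6*s)/25) ds = exp(6*t)/150 - 1/150.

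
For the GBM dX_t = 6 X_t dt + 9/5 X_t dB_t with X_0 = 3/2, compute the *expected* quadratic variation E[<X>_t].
E[<X>_t] = 243*exp(381*t/25)/508 - 243/508

<X>_t = int_0^t ((9/5) * X_s)^2 ds. Taking expectation inside the integral: E[<X>_t] = (9/5)^2 * int_0^t E[X_s^2] ds. For GBM, E[X_s^2] = x_0^2 * exp((2 mu + sigma^2) s). Integrating:
  E[<X>_t] = (9/5)^2 * (3/2)^2 * (exp((2*6 + (9/5)^2) t) - 1) / (2*6 + (9/5)^2)
           = (9/5)^2 * (3/2)^2 * (exp((381/25) t) - 1) / (381/25) = 243*exp(381*t/25)/508 - 243/508.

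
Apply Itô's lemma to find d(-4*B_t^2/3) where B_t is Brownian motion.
d(-4*B_t^2/3) = (-4/3) dt + (-8*B_t/3) dB_t

Itô's formula for f(B_t) gives d f(B_t) = f'(B_t) dB_t + (1/2) f''(B_t) dt. Compute derivatives of f(x) = -4*x^2/3:
  f'(x)  = -8*x/3
  f''(x) = -8/3
Substitute x = B_t and multiply the f'' term by 1/2:
  drift     = (1/2) * (-8/3) evaluated at B_t = -4/3
  diffusion = (-8*x/3) evaluated at B_t = -8*B_t/3
Therefore d(-4*B_t^2/3) = (-4/3) dt + (-8*B_t/3) dB_t.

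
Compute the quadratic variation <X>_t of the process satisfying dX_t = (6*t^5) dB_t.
<X>_t = 36*t^11/11

For an Itô process dX_t = a(t) dt + b(t) dB_t, the quadratic variation is <X>_t = int_0^t b(s)^2 ds (the drift term does not contribute). Here b(s) = 6*s^5, so
  b(s)^2 = 36*s^10.
Integrating from 0 to t:
  <X>_t = int_0^t (36*s^10) ds = 36*t^11/11.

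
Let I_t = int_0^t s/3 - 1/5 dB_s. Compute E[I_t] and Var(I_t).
E[I_t] = 0; Var(I_t) = t*(25*t^2 - 45*t + 27)/675

The Itô integral of a deterministic integrand f(s) has mean 0 because each increment f(s) * (B_{s+ds} - B_s) has mean 0. By the Itô isometry:
  Var( int_0^t f(s) dB_s ) = E[ (int_0^t f(s) dB_s)^2 ] = int_0^t f(s)^2 ds.
Here f(s) = s/3 - 1/5, so f(s)^2 = (5*s - 3)^2/225. Integrate:
  int_0^t ((5*s - 3)^2/225) ds = t*(25*t^2 - 45*t + 27)/675.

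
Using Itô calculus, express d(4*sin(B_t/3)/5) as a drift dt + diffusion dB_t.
d(4*sin(B_t/3)/5) = (-2*sin(B_t/3)/45) dt + (4*cos(B_t/3)/15) dB_t

Itô's formula for f(B_t) gives d f(B_t) = f'(B_t) dB_t + (1/2) f''(B_t) dt. Compute derivatives of f(x) = 4*sin(x/3)/5:
  f'(x)  = 4*cos(x/3)/15
  f''(x) = -4*sin(x/3)/45
Substitute x = B_t and multiply the f'' term by 1/2:
  drift     = (1/2) * (-4*sin(x/3)/45) evaluated at B_t = -2*sin(B_t/3)/45
  diffusion = (4*cos(x/3)/15) evaluated at B_t = 4*cos(B_t/3)/15
Therefore d(4*sin(B_t/3)/5) = (-2*sin(B_t/3)/45) dt + (4*cos(B_t/3)/15) dB_t.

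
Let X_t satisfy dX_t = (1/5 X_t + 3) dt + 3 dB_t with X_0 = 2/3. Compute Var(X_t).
Var(X_t) = 45*exp(2*t/5)/2 - 45/2

The variance V(t) = Var(X_t) satisfies V'(t) = 2 a V(t) + c^2 with V(0) = 0 (drift coefficient is linear in X, diffusion is constant). With a = 1/5, c = 3, the solution is
  V(t) = (c^2 / (2 a)) * (exp(2 a t) - 1)
       = (3^2 / (2*(1/5))) * (exp((2/5) t) - 1)
       = 45*exp(2*t/5)/2 - 45/2.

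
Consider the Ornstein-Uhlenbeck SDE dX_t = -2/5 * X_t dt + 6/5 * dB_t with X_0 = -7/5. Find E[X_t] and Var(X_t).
E[X_t] = -7*exp(-2*t/5)/5; Var(X_t) = 9/5 - 9*exp(-4*t/5)/5

The OU SDE dX = -theta X dt + sigma dB admits the integrating factor exp(theta t): d(exp(theta t) X_t) = sigma exp(theta t) dB_t. Integrating from 0 to t:
  X_t = x_0 * exp(-theta t) + sigma * int_0^t exp(-theta (t-s)) dB_s.
The Itô integral has mean 0 and (by the Itô isometry) variance sigma^2 * int_0^t exp(-2 theta (t - s)) ds = sigma^2 * (1 - exp(-2 theta t)) / (2 theta).
With theta = 2/5, sigma = 6/5, x_0 = -7/5:
  E[X_t] = -7/5 * exp(-2/5 t) = -7*exp(-2*t/5)/5
  Var(X_t) = (6/5)^2 * (1 - exp(-2*2/5 t)) / (2 * 2/5) = 9/5 - 9*exp(-4*t/5)/5.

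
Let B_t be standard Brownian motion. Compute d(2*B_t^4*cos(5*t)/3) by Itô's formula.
d(2*B_t^4*cos(5*t)/3) = (B_t^2*(-10*B_t^2*sin(5*t)/3 + 4*cos(5*t))) dt + (8*B_t^3*cos(5*t)/3) dB_t

Itô's formula for f(t, x): d f(t, B_t) = (f_t + (1/2) f_xx) dt + f_x dB_t. Compute partials of f(t, x) = 2*x^4*cos(5*t)/3:
  f_t(t,x)  = -10*x^4*sin(5*t)/3
  f_x(t,x)  = 8*x^3*cos(5*t)/3
  f_xx(t,x) = 8*x^2*cos(5*t)
Assemble drift = f_t + (1/2) f_xx = x^2*(-10*x^2*sin(5*t)/3 + 4*cos(5*t)) and diffusion = f_x = 8*x^3*cos(5*t)/3. Substituting x = B_t:
  d(2*B_t^4*cos(5*t)/3) = (B_t^2*(-10*B_t^2*sin(5*t)/3 + 4*cos(5*t))) dt + (8*B_t^3*cos(5*t)/3) dB_t.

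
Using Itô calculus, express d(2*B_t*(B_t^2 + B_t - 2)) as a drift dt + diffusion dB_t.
d(2*B_t*(B_t^2 + B_t - 2)) = (6*B_t + 2) dt + (6*B_t^2 + 4*B_t - 4) dB_t

Itô's formula for f(B_t) gives d f(B_t) = f'(B_t) dB_t + (1/2) f''(B_t) dt. Compute derivatives of f(x) = 2*x*(x^2 + x - 2):
  f'(x)  = 6*x^2 + 4*x - 4
  f''(x) = 12*x + 4
Substitute x = B_t and multiply the f'' term by 1/2:
  drift     = (1/2) * (12*x + 4) evaluated at B_t = 6*B_t + 2
  diffusion = (6*x^2 + 4*x - 4) evaluated at B_t = 6*B_t^2 + 4*B_t - 4
Therefore d(2*B_t*(B_t^2 + B_t - 2)) = (6*B_t + 2) dt + (6*B_t^2 + 4*B_t - 4) dB_t.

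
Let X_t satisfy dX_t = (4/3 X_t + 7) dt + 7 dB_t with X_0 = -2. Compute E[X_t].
E[X_t] = 13*exp(4*t/3)/4 - 21/4

Taking expectations and using E[dB_t] = 0, the mean m(t) = E[X_t] satisfies the ODE m'(t) = a m(t) + b with m(0) = x_0. With a = 4/3, b = 7, x_0 = -2, the solution is
  m(t) = x_0 * exp(a t) + (b/a) * (exp(a t) - 1)
       = (-2) * exp((4/3) t) + (7/(4/3)) * (exp((4/3) t) - 1)
       = 13*exp(4*t/3)/4 - 21/4.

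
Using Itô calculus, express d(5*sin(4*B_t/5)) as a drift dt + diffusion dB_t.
d(5*sin(4*B_t/5)) = (-8*sin(4*B_t/5)/5) dt + (4*cos(4*B_t/5)) dB_t

Itô's formula for f(B_t) gives d f(B_t) = f'(B_t) dB_t + (1/2) f''(B_t) dt. Compute derivatives of f(x) = 5*sin(4*x/5):
  f'(x)  = 4*cos(4*x/5)
  f''(x) = -16*sin(4*x/5)/5
Substitute x = B_t and multiply the f'' term by 1/2:
  drift     = (1/2) * (-16*sin(4*x/5)/5) evaluated at B_t = -8*sin(4*B_t/5)/5
  diffusion = (4*cos(4*x/5)) evaluated at B_t = 4*cos(4*B_t/5)
Therefore d(5*sin(4*B_t/5)) = (-8*sin(4*B_t/5)/5) dt + (4*cos(4*B_t/5)) dB_t.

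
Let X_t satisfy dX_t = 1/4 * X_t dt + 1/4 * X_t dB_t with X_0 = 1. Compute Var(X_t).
Var(X_t) = (exp(t/16) - 1)*exp(t/2)

For GBM dX = mu X dt + sigma X dB with X_0 = x_0, apply Itô to Y = log X: dY = (mu - sigma^2/2) dt + sigma dB, so Y_t = log(x_0) + (mu - sigma^2/2) t + sigma B_t and hence X_t = x_0 * exp((mu - sigma^2/2) t + sigma B_t).
With mu = 1/4, sigma = 1/4, x_0 = 1, this gives:
  X_t = 1 * exp((7/32) * t + (1/4) * B_t).
Since sigma*B_t ~ Normal(0, sigma^2 t), E[exp(sigma*B_t)] = exp(sigma^2 t / 2); so E[X_t] = x_0 * exp((mu - sigma^2/2) t) * exp(sigma^2 t / 2) = x_0 * exp(mu t) = exp(t/4).
Var(X_t) = E[X_t^2] - (E[X_t])^2 = x_0^2 * exp(2 mu t) * (exp(sigma^2 t) - 1) = (exp(t/16) - 1)*exp(t/2).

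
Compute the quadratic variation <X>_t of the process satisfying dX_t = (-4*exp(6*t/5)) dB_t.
<X>_t = 20*exp(12*t/5)/3 - 20/3

For an Itô process dX_t = a(t) dt + b(t) dB_t, the quadratic variation is <X>_t = int_0^t b(s)^2 ds (the drift term does not contribute). Here b(s) = -4*exp(6*s/5), so
  b(s)^2 = 16*exp(12*s/5).
Integrating from 0 to t:
  <X>_t = int_0^t (16*exp(12*s/5)) ds = 20*exp(12*t/5)/3 - 20/3.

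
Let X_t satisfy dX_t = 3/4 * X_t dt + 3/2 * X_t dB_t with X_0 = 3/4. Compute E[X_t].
E[X_t] = 3*exp(3*t/4)/4

For GBM dX = mu X dt + sigma X dB with X_0 = x_0, apply Itô to Y = log X: dY = (mu - sigma^2/2) dt + sigma dB, so Y_t = log(x_0) + (mu - sigma^2/2) t + sigma B_t and hence X_t = x_0 * exp((mu - sigma^2/2) t + sigma B_t).
With mu = 3/4, sigma = 3/2, x_0 = 3/4, this gives:
  X_t = 3/4 * exp((-3/8) * t + (3/2) * B_t).
Since sigma*B_t ~ Normal(0, sigma^2 t), E[exp(sigma*B_t)] = exp(sigma^2 t / 2); so E[X_t] = x_0 * exp((mu - sigma^2/2) t) * exp(sigma^2 t / 2) = x_0 * exp(mu t) = 3*exp(3*t/4)/4.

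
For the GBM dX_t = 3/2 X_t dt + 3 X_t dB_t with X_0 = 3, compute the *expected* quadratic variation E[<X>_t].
E[<X>_t] = 27*exp(12*t)/4 - 27/4

<X>_t = int_0^t (3 * X_s)^2 ds. Taking expectation inside the integral: E[<X>_t] = 3^2 * int_0^t E[X_s^2] ds. For GBM, E[X_s^2] = x_0^2 * exp((2 mu + sigma^2) s). Integrating:
  E[<X>_t] = 3^2 * 3^2 * (exp((2*(3/2) + 3^2) t) - 1) / (2*(3/2) + 3^2)
           = 3^2 * 3^2 * (exp(12 t) - 1) / 12 = 27*exp(12*t)/4 - 27/4.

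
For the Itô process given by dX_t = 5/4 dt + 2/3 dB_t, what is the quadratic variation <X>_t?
<X>_t = 4*t/9

For an Itô process dX_t = a(t) dt + b(t) dB_t, the quadratic variation is <X>_t = int_0^t b(s)^2 ds (the drift term does not contribute). Here b(s) = 2/3, so
  b(s)^2 = 4/9.
Integrating from 0 to t:
  <X>_t = int_0^t (4/9) ds = 4*t/9.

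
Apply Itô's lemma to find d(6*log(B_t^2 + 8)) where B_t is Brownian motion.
d(6*log(B_t^2 + 8)) = (6*(8 - B_t^2)/(B_t^2 + 8)^2) dt + (12*B_t/(B_t^2 + 8)) dB_t

Itô's formula for f(B_t) gives d f(B_t) = f'(B_t) dB_t + (1/2) f''(B_t) dt. Compute derivatives of f(x) = 6*log(x^2 + 8):
  f'(x)  = 12*x/(x^2 + 8)
  f''(x) = 12*(8 - x^2)/(x^2 + 8)^2
Substitute x = B_t and multiply the f'' term by 1/2:
  drift     = (1/2) * (12*(8 - x^2)/(x^2 + 8)^2) evaluated at B_t = 6*(8 - B_t^2)/(B_t^2 + 8)^2
  diffusion = (12*x/(x^2 + 8)) evaluated at B_t = 12*B_t/(B_t^2 + 8)
Therefore d(6*log(B_t^2 + 8)) = (6*(8 - B_t^2)/(B_t^2 + 8)^2) dt + (12*B_t/(B_t^2 + 8)) dB_t.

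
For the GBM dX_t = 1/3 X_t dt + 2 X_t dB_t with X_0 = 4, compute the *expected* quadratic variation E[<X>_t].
E[<X>_t] = 96*exp(14*t/3)/7 - 96/7

<X>_t = int_0^t (2 * X_s)^2 ds. Taking expectation inside the integral: E[<X>_t] = 2^2 * int_0^t E[X_s^2] ds. For GBM, E[X_s^2] = x_0^2 * exp((2 mu + sigma^2) s). Integrating:
  E[<X>_t] = 2^2 * 4^2 * (exp((2*(1/3) + 2^2) t) - 1) / (2*(1/3) + 2^2)
           = 2^2 * 4^2 * (exp((14/3) t) - 1) / (14/3) = 96*exp(14*t/3)/7 - 96/7.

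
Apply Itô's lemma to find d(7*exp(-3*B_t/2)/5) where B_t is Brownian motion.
d(7*exp(-3*B_t/2)/5) = (63*exp(-3*B_t/2)/40) dt + (-21*exp(-3*B_t/2)/10) dB_t

Itô's formula for f(B_t) gives d f(B_t) = f'(B_t) dB_t + (1/2) f''(B_t) dt. Compute derivatives of f(x) = 7*exp(-3*x/2)/5:
  f'(x)  = -21*exp(-3*x/2)/10
  f''(x) = 63*exp(-3*x/2)/20
Substitute x = B_t and multiply the f'' term by 1/2:
  drift     = (1/2) * (63*exp(-3*x/2)/20) evaluated at B_t = 63*exp(-3*B_t/2)/40
  diffusion = (-21*exp(-3*x/2)/10) evaluated at B_t = -21*exp(-3*B_t/2)/10
Therefore d(7*exp(-3*B_t/2)/5) = (63*exp(-3*B_t/2)/40) dt + (-21*exp(-3*B_t/2)/10) dB_t.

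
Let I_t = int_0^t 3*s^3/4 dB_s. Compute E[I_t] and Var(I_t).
E[I_t] = 0; Var(I_t) = 9*t^7/112

The Itô integral of a deterministic integrand f(s) has mean 0 because each increment f(s) * (B_{s+ds} - B_s) has mean 0. By the Itô isometry:
  Var( int_0^t f(s) dB_s ) = E[ (int_0^t f(s) dB_s)^2 ] = int_0^t f(s)^2 ds.
Here f(s) = 3*s^3/4, so f(s)^2 = 9*s^6/16. Integrate:
  int_0^t (9*s^6/16) ds = 9*t^7/112.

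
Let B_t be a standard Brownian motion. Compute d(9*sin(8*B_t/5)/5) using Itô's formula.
d(9*sin(8*B_t/5)/5) = (-288*sin(8*B_t/5)/125) dt + (72*cos(8*B_t/5)/25) dB_t

Itô's formula for f(B_t) gives d f(B_t) = f'(B_t) dB_t + (1/2) f''(B_t) dt. Compute derivatives of f(x) = 9*sin(8*x/5)/5:
  f'(x)  = 72*cos(8*x/5)/25
  f''(x) = -576*sin(8*x/5)/125
Substitute x = B_t and multiply the f'' term by 1/2:
  drift     = (1/2) * (-576*sin(8*x/5)/125) evaluated at B_t = -288*sin(8*B_t/5)/125
  diffusion = (72*cos(8*x/5)/25) evaluated at B_t = 72*cos(8*B_t/5)/25
Therefore d(9*sin(8*B_t/5)/5) = (-288*sin(8*B_t/5)/125) dt + (72*cos(8*B_t/5)/25) dB_t.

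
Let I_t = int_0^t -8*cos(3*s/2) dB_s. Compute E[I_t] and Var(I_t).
E[I_t] = 0; Var(I_t) = 32*t + 32*sin(3*t)/3

The Itô integral of a deterministic integrand f(s) has mean 0 because each increment f(s) * (B_{s+ds} - B_s) has mean 0. By the Itô isometry:
  Var( int_0^t f(s) dB_s ) = E[ (int_0^t f(s) dB_s)^2 ] = int_0^t f(s)^2 ds.
Here f(s) = -8*cos(3*s/2), so f(s)^2 = 64*cos(3*s/2)^2. Integrate:
  int_0^t (64*cos(3*s/2)^2) ds = 32*t + 32*sin(3*t)/3.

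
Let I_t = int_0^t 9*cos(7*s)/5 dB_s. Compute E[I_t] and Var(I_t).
E[I_t] = 0; Var(I_t) = 81*t/50 + 81*sin(14*t)/700

The Itô integral of a deterministic integrand f(s) has mean 0 because each increment f(s) * (B_{s+ds} - B_s) has mean 0. By the Itô isometry:
  Var( int_0^t f(s) dB_s ) = E[ (int_0^t f(s) dB_s)^2 ] = int_0^t f(s)^2 ds.
Here f(s) = 9*cos(7*s)/5, so f(s)^2 = 81*cos(7*s)^2/25. Integrate:
  int_0^t (81*cos(7*s)^2/25) ds = 81*t/50 + 81*sin(14*t)/700.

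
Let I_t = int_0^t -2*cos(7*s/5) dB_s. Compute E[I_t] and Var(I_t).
E[I_t] = 0; Var(I_t) = 2*t + 5*sin(14*t/5)/7

The Itô integral of a deterministic integrand f(s) has mean 0 because each increment f(s) * (B_{s+ds} - B_s) has mean 0. By the Itô isometry:
  Var( int_0^t f(s) dB_s ) = E[ (int_0^t f(s) dB_s)^2 ] = int_0^t f(s)^2 ds.
Here f(s) = -2*cos(7*s/5), so f(s)^2 = 4*cos(7*s/5)^2. Integrate:
  int_0^t (4*cos(7*s/5)^2) ds = 2*t + 5*sin(14*t/5)/7.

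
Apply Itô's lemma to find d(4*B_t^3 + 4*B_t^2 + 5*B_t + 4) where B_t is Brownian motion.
d(4*B_t^3 + 4*B_t^2 + 5*B_t + 4) = (12*B_t + 4) dt + (12*B_t^2 + 8*B_t + 5) dB_t

Itô's formula for f(B_t) gives d f(B_t) = f'(B_t) dB_t + (1/2) f''(B_t) dt. Compute derivatives of f(x) = 4*x^3 + 4*x^2 + 5*x + 4:
  f'(x)  = 12*x^2 + 8*x + 5
  f''(x) = 24*x + 8
Substitute x = B_t and multiply the f'' term by 1/2:
  drift     = (1/2) * (24*x + 8) evaluated at B_t = 12*B_t + 4
  diffusion = (12*x^2 + 8*x + 5) evaluated at B_t = 12*B_t^2 + 8*B_t + 5
Therefore d(4*B_t^3 + 4*B_t^2 + 5*B_t + 4) = (12*B_t + 4) dt + (12*B_t^2 + 8*B_t + 5) dB_t.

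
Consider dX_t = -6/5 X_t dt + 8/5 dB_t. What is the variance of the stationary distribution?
lim Var(X_t) = 16/15

The OU SDE dX = -theta X dt + sigma dB admits the integrating factor exp(theta t): d(exp(theta t) X_t) = sigma exp(theta t) dB_t. Integrating from 0 to t gives X_t = x_0 * exp(-theta t) + sigma * int_0^t exp(-theta (t-s)) dB_s for any initial x_0. The Itô integral has variance (by the Itô isometry) sigma^2 * int_0^t exp(-2 theta (t - s)) ds = sigma^2 * (1 - exp(-2 theta t)) / (2 theta), independent of x_0.
With theta = 6/5, sigma = 8/5:
  Var(X_t) = (8/5)^2 * (1 - exp(-2*6/5 t)) / (2 * 6/5) = 16/15 - 16*exp(-12*t/5)/15.
As t -> infinity, exp(-2*6/5 t) -> 0, so the stationary variance is sigma^2 / (2 theta) = 16/15.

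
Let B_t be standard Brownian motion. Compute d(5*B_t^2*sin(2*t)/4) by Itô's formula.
d(5*B_t^2*sin(2*t)/4) = (5*B_t^2*cos(2*t)/2 + 5*sin(2*t)/4) dt + (5*B_t*sin(2*t)/2) dB_t

Itô's formula for f(t, x): d f(t, B_t) = (f_t + (1/2) f_xx) dt + f_x dB_t. Compute partials of f(t, x) = 5*x^2*sin(2*t)/4:
  f_t(t,x)  = 5*x^2*cos(2*t)/2
  f_x(t,x)  = 5*x*sin(2*t)/2
  f_xx(t,x) = 5*sin(2*t)/2
Assemble drift = f_t + (1/2) f_xx = 5*x^2*cos(2*t)/2 + 5*sin(2*t)/4 and diffusion = f_x = 5*x*sin(2*t)/2. Substituting x = B_t:
  d(5*B_t^2*sin(2*t)/4) = (5*B_t^2*cos(2*t)/2 + 5*sin(2*t)/4) dt + (5*B_t*sin(2*t)/2) dB_t.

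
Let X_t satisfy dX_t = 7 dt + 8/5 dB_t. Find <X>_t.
<X>_t = 64*t/25

For an Itô process dX_t = a(t) dt + b(t) dB_t, the quadratic variation is <X>_t = int_0^t b(s)^2 ds (the drift term does not contribute). Here b(s) = 8/5, so
  b(s)^2 = 64/25.
Integrating from 0 to t:
  <X>_t = int_0^t (64/25) ds = 64*t/25.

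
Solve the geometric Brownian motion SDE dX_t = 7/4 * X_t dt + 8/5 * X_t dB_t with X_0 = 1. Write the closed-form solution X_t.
X_t = 1 * exp((47/100) * t + (8/5) * B_t)

For GBM dX = mu X dt + sigma X dB with X_0 = x_0, apply Itô to Y = log X: dY = (mu - sigma^2/2) dt + sigma dB, so Y_t = log(x_0) + (mu - sigma^2/2) t + sigma B_t and hence X_t = x_0 * exp((mu - sigma^2/2) t + sigma B_t).
With mu = 7/4, sigma = 8/5, x_0 = 1, this gives:
  X_t = 1 * exp((47/100) * t + (8/5) * B_t).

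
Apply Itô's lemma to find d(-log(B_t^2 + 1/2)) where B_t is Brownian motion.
d(-log(B_t^2 + 1/2)) = (2*(2*B_t^2 - 1)/(2*B_t^2 + 1)^2) dt + (-4*B_t/(2*B_t^2 + 1)) dB_t

Itô's formula for f(B_t) gives d f(B_t) = f'(B_t) dB_t + (1/2) f''(B_t) dt. Compute derivatives of f(x) = -log(x^2 + 1/2):
  f'(x)  = -4*x/(2*x^2 + 1)
  f''(x) = 4*(2*x^2 - 1)/(2*x^2 + 1)^2
Substitute x = B_t and multiply the f'' term by 1/2:
  drift     = (1/2) * (4*(2*x^2 - 1)/(2*x^2 + 1)^2) evaluated at B_t = 2*(2*B_t^2 - 1)/(2*B_t^2 + 1)^2
  diffusion = (-4*x/(2*x^2 + 1)) evaluated at B_t = -4*B_t/(2*B_t^2 + 1)
Therefore d(-log(B_t^2 + 1/2)) = (2*(2*B_t^2 - 1)/(2*B_t^2 + 1)^2) dt + (-4*B_t/(2*B_t^2 + 1)) dB_t.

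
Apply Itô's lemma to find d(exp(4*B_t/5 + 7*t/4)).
d(exp(4*B_t/5 + 7*t/4)) = (207*exp(4*B_t/5 + 7*t/4)/100) dt + (4*exp(4*B_t/5 + 7*t/4)/5) dB_t

Itô's formula for f(t, x): d f(t, B_t) = (f_t + (1/2) f_xx) dt + f_x dB_t. Compute partials of f(t, x) = exp(7*t/4 + 4*x/5):
  f_t(t,x)  = 7*exp(7*t/4 + 4*x/5)/4
  f_x(t,x)  = 4*exp(7*t/4 + 4*x/5)/5
  f_xx(t,x) = 16*exp(7*t/4 + 4*x/5)/25
Assemble drift = f_t + (1/2) f_xx = 207*exp(7*t/4 + 4*x/5)/100 and diffusion = f_x = 4*exp(7*t/4 + 4*x/5)/5. Substituting x = B_t:
  d(exp(4*B_t/5 + 7*t/4)) = (207*exp(4*B_t/5 + 7*t/4)/100) dt + (4*exp(4*B_t/5 + 7*t/4)/5) dB_t.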